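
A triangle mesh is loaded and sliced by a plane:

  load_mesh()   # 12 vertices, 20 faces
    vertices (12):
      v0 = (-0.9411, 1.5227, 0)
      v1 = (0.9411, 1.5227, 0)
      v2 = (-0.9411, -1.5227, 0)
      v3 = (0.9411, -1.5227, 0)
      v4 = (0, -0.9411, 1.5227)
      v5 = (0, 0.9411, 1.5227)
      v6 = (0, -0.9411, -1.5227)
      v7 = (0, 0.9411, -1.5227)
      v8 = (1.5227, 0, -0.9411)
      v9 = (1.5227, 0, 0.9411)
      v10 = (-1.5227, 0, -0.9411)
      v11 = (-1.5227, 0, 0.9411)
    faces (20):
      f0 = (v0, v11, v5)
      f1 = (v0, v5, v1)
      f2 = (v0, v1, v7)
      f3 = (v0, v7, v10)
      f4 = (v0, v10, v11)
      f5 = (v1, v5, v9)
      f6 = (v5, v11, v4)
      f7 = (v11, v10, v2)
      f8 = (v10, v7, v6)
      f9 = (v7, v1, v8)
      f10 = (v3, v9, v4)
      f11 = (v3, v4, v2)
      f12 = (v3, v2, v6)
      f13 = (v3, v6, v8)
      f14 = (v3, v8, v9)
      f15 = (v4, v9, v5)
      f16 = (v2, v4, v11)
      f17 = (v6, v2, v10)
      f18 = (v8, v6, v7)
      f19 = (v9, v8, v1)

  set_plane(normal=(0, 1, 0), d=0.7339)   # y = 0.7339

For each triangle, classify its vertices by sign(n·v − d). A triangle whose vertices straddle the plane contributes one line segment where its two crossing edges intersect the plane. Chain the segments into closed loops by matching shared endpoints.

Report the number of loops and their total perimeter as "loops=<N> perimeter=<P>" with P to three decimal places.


loops=1 perimeter=8.517

Straddling triangles (10 of 20):
  (v0,v11,v5) [+-+] → (-1.24238, 0.7339, 0.487515)–(-0.33525, 0.7339, 1.39465)  len=1.2829
  (v0,v7,v10) [++-] → (-0.33525, 0.7339, -1.39465)–(-1.24238, 0.7339, -0.487515)  len=1.2829
  (v0,v10,v11) [+--] → (-1.24238, 0.7339, -0.487515)–(-1.24238, 0.7339, 0.487515)  len=0.9750
  (v1,v5,v9) [++-] → (0.33525, 0.7339, 1.39465)–(1.24238, 0.7339, 0.487515)  len=1.2829
  (v5,v11,v4) [+--] → (-0.33525, 0.7339, 1.39465)–(0, 0.7339, 1.5227)  len=0.3589
  (v10,v7,v6) [-+-] → (-0.33525, 0.7339, -1.39465)–(0, 0.7339, -1.5227)  len=0.3589
  (v7,v1,v8) [++-] → (1.24238, 0.7339, -0.487515)–(0.33525, 0.7339, -1.39465)  len=1.2829
  (v4,v9,v5) [--+] → (0.33525, 0.7339, 1.39465)–(0, 0.7339, 1.5227)  len=0.3589
  (v8,v6,v7) [--+] → (0, 0.7339, -1.5227)–(0.33525, 0.7339, -1.39465)  len=0.3589
  (v9,v8,v1) [--+] → (1.24238, 0.7339, -0.487515)–(1.24238, 0.7339, 0.487515)  len=0.9750

Chained into 1 loop(s):
  loop 1: 10 segments, perimeter = 8.5171
Total perimeter = 8.517


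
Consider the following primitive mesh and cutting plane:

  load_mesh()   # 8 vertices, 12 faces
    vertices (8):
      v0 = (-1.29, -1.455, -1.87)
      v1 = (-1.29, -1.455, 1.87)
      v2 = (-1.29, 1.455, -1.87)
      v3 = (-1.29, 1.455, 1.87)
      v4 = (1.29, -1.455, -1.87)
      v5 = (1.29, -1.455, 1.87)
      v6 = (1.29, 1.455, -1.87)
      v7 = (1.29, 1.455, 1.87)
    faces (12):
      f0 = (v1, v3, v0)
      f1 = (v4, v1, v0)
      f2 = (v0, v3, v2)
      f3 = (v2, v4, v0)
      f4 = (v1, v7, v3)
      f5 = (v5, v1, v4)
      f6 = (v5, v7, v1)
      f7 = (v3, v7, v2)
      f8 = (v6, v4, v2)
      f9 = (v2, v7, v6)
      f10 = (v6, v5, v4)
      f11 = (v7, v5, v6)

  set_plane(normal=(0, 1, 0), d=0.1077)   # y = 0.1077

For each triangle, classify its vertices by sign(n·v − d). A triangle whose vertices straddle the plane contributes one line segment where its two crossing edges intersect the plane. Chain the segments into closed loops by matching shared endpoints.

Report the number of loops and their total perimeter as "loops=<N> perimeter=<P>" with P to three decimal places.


Straddling triangles (8 of 12):
  (v1,v3,v0) [-+-] → (-1.29, 0.1077, 1.87)–(-1.29, 0.1077, 0.138419)  len=1.7316
  (v0,v3,v2) [-++] → (-1.29, 0.1077, 0.138419)–(-1.29, 0.1077, -1.87)  len=2.0084
  (v2,v4,v0) [+--] → (-0.0954866, 0.1077, -1.87)–(-1.29, 0.1077, -1.87)  len=1.1945
  (v1,v7,v3) [-++] → (0.0954866, 0.1077, 1.87)–(-1.29, 0.1077, 1.87)  len=1.3855
  (v5,v7,v1) [-+-] → (1.29, 0.1077, 1.87)–(0.0954866, 0.1077, 1.87)  len=1.1945
  (v6,v4,v2) [+-+] → (1.29, 0.1077, -1.87)–(-0.0954866, 0.1077, -1.87)  len=1.3855
  (v6,v5,v4) [+--] → (1.29, 0.1077, -0.138419)–(1.29, 0.1077, -1.87)  len=1.7316
  (v7,v5,v6) [+-+] → (1.29, 0.1077, 1.87)–(1.29, 0.1077, -0.138419)  len=2.0084

Chained into 1 loop(s):
  loop 1: 8 segments, perimeter = 12.6400
Total perimeter = 12.640

loops=1 perimeter=12.640


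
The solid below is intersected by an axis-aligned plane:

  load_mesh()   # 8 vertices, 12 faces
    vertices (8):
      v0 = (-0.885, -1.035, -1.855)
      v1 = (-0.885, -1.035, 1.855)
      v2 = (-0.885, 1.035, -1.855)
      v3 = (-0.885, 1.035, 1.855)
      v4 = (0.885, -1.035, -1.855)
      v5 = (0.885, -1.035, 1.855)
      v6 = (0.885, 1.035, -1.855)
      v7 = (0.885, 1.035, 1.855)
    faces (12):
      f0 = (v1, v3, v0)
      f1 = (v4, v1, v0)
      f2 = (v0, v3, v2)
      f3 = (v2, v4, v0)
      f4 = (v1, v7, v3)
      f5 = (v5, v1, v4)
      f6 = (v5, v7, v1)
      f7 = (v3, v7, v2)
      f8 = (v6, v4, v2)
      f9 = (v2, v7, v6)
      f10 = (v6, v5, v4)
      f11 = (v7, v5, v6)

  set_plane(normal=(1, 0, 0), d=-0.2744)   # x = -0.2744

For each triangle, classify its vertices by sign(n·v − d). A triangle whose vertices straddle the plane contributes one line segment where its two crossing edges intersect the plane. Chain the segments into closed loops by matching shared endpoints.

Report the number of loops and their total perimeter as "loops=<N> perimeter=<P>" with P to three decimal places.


loops=1 perimeter=11.560

Straddling triangles (8 of 12):
  (v4,v1,v0) [+--] → (-0.2744, -1.035, 0.575155)–(-0.2744, -1.035, -1.855)  len=2.4302
  (v2,v4,v0) [-+-] → (-0.2744, 0.320908, -1.855)–(-0.2744, -1.035, -1.855)  len=1.3559
  (v1,v7,v3) [-+-] → (-0.2744, -0.320908, 1.855)–(-0.2744, 1.035, 1.855)  len=1.3559
  (v5,v1,v4) [+-+] → (-0.2744, -1.035, 1.855)–(-0.2744, -1.035, 0.575155)  len=1.2798
  (v5,v7,v1) [++-] → (-0.2744, -0.320908, 1.855)–(-0.2744, -1.035, 1.855)  len=0.7141
  (v3,v7,v2) [-+-] → (-0.2744, 1.035, 1.855)–(-0.2744, 1.035, -0.575155)  len=2.4302
  (v6,v4,v2) [++-] → (-0.2744, 0.320908, -1.855)–(-0.2744, 1.035, -1.855)  len=0.7141
  (v2,v7,v6) [-++] → (-0.2744, 1.035, -0.575155)–(-0.2744, 1.035, -1.855)  len=1.2798

Chained into 1 loop(s):
  loop 1: 8 segments, perimeter = 11.5600
Total perimeter = 11.560


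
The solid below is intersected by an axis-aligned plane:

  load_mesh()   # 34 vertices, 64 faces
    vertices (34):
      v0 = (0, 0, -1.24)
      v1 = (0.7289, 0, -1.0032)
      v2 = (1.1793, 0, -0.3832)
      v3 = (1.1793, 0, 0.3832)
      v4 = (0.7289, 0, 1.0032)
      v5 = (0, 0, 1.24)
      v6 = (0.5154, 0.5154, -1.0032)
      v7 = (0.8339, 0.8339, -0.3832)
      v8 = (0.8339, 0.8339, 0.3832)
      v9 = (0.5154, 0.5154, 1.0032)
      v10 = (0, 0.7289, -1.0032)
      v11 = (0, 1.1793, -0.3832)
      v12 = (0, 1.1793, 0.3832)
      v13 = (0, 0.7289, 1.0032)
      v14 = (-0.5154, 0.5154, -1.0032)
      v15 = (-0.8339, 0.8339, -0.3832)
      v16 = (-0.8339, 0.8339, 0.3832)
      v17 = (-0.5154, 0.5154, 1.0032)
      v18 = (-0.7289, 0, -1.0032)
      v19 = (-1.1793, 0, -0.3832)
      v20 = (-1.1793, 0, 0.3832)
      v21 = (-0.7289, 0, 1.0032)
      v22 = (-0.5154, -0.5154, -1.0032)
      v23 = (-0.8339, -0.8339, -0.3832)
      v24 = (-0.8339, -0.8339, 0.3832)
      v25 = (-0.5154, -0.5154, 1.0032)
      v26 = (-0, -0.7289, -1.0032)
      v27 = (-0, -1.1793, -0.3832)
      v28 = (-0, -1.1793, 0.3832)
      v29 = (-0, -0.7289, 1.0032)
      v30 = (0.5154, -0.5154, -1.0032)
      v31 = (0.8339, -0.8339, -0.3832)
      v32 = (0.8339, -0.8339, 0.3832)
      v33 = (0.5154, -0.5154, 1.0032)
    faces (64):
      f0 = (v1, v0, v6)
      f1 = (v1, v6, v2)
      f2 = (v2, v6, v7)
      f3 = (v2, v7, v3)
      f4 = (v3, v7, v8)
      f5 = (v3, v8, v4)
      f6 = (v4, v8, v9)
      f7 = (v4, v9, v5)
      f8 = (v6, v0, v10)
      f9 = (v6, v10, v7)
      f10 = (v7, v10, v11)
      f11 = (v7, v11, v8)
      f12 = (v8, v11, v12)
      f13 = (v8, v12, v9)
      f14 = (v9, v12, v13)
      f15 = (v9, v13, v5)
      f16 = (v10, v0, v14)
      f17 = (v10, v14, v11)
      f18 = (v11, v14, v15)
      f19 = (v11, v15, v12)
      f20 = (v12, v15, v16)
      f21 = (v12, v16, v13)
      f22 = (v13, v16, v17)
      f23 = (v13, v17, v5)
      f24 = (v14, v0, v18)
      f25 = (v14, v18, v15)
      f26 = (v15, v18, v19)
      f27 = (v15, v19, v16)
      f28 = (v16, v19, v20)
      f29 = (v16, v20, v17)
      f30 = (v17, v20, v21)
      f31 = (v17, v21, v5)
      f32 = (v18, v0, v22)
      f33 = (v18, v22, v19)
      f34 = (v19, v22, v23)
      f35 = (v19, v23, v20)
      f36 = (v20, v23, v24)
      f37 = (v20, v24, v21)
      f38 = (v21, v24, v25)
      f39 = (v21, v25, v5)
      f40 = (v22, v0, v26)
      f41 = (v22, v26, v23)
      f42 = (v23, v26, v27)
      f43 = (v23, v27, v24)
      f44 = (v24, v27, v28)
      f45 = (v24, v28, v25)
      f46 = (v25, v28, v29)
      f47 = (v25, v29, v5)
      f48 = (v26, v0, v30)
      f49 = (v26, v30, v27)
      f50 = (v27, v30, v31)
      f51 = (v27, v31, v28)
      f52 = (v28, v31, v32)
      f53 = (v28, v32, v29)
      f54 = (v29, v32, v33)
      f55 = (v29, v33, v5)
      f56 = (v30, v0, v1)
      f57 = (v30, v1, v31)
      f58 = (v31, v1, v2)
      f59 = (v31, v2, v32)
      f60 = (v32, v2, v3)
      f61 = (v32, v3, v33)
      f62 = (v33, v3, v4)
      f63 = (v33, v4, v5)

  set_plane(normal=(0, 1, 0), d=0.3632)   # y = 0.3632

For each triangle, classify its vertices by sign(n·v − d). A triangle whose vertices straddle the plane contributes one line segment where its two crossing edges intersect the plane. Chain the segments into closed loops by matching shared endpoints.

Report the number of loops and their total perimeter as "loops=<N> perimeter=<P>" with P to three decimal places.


loops=1 perimeter=6.969

Straddling triangles (20 of 64):
  (v1,v0,v6) [--+] → (0.3632, 0.3632, -1.07313)–(0.578448, 0.3632, -1.0032)  len=0.2263
  (v1,v6,v2) [-+-] → (0.578448, 0.3632, -1.0032)–(0.711453, 0.3632, -0.820111)  len=0.2263
  (v2,v6,v7) [-++] → (0.711453, 0.3632, -0.820111)–(1.02886, 0.3632, -0.3832)  len=0.5400
  (v2,v7,v3) [-+-] → (1.02886, 0.3632, -0.3832)–(1.02886, 0.3632, 0.0493992)  len=0.4326
  (v3,v7,v8) [-++] → (1.02886, 0.3632, 0.0493992)–(1.02886, 0.3632, 0.3832)  len=0.3338
  (v3,v8,v4) [-+-] → (1.02886, 0.3632, 0.3832)–(0.774632, 0.3632, 0.733163)  len=0.4326
  (v4,v8,v9) [-++] → (0.774632, 0.3632, 0.733163)–(0.578448, 0.3632, 1.0032)  len=0.3338
  (v4,v9,v5) [-+-] → (0.578448, 0.3632, 1.0032)–(0.3632, 0.3632, 1.07313)  len=0.2263
  (v6,v0,v10) [+-+] → (0.3632, 0.3632, -1.07313)–(0, 0.3632, -1.12201)  len=0.3665
  (v9,v13,v5) [++-] → (0, 0.3632, 1.12201)–(0.3632, 0.3632, 1.07313)  len=0.3665
  (v10,v0,v14) [+-+] → (0, 0.3632, -1.12201)–(-0.3632, 0.3632, -1.07313)  len=0.3665
  (v13,v17,v5) [++-] → (-0.3632, 0.3632, 1.07313)–(0, 0.3632, 1.12201)  len=0.3665
  (v14,v0,v18) [+--] → (-0.3632, 0.3632, -1.07313)–(-0.578448, 0.3632, -1.0032)  len=0.2263
  (v14,v18,v15) [+-+] → (-0.578448, 0.3632, -1.0032)–(-0.774632, 0.3632, -0.733163)  len=0.3338
  (v15,v18,v19) [+--] → (-0.774632, 0.3632, -0.733163)–(-1.02886, 0.3632, -0.3832)  len=0.4326
  (v15,v19,v16) [+-+] → (-1.02886, 0.3632, -0.3832)–(-1.02886, 0.3632, -0.0493992)  len=0.3338
  (v16,v19,v20) [+--] → (-1.02886, 0.3632, -0.0493992)–(-1.02886, 0.3632, 0.3832)  len=0.4326
  (v16,v20,v17) [+-+] → (-1.02886, 0.3632, 0.3832)–(-0.711453, 0.3632, 0.820111)  len=0.5400
  (v17,v20,v21) [+--] → (-0.711453, 0.3632, 0.820111)–(-0.578448, 0.3632, 1.0032)  len=0.2263
  (v17,v21,v5) [+--] → (-0.578448, 0.3632, 1.0032)–(-0.3632, 0.3632, 1.07313)  len=0.2263

Chained into 1 loop(s):
  loop 1: 20 segments, perimeter = 6.9693
Total perimeter = 6.969


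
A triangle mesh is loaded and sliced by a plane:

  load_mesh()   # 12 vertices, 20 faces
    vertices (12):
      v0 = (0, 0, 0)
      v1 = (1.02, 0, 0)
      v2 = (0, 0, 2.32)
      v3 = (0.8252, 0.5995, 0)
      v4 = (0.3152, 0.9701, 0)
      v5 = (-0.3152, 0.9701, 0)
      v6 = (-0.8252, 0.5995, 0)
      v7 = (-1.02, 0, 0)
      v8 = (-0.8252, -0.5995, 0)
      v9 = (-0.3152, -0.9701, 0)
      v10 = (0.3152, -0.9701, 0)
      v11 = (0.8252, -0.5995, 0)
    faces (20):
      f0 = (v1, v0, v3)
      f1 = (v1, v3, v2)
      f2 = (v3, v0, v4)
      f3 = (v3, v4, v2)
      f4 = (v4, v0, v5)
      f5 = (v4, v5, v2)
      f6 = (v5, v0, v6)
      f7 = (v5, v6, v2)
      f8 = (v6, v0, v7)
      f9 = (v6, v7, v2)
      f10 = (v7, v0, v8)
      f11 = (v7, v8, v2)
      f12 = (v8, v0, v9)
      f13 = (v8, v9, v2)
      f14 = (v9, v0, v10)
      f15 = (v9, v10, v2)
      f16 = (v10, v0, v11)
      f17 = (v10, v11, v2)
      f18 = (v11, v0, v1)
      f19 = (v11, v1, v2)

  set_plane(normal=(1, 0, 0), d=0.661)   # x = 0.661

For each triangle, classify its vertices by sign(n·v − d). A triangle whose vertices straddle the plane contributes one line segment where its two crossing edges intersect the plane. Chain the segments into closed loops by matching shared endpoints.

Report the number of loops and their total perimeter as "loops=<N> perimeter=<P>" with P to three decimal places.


loops=1 perimeter=3.671

Straddling triangles (8 of 20):
  (v1,v0,v3) [+-+] → (0.661, 0, 0)–(0.661, 0.48021, 0)  len=0.4802
  (v1,v3,v2) [++-] → (0.661, 0.48021, 0.461638)–(0.661, 0, 0.816549)  len=0.5971
  (v3,v0,v4) [+--] → (0.661, 0.48021, 0)–(0.661, 0.718819, 0)  len=0.2386
  (v3,v4,v2) [+--] → (0.661, 0.718819, 0)–(0.661, 0.48021, 0.461638)  len=0.5197
  (v10,v0,v11) [--+] → (0.661, -0.48021, 0)–(0.661, -0.718819, 0)  len=0.2386
  (v10,v11,v2) [-+-] → (0.661, -0.718819, 0)–(0.661, -0.48021, 0.461638)  len=0.5197
  (v11,v0,v1) [+-+] → (0.661, -0.48021, 0)–(0.661, 0, 0)  len=0.4802
  (v11,v1,v2) [++-] → (0.661, 0, 0.816549)–(0.661, -0.48021, 0.461638)  len=0.5971

Chained into 1 loop(s):
  loop 1: 8 segments, perimeter = 3.6712
Total perimeter = 3.671


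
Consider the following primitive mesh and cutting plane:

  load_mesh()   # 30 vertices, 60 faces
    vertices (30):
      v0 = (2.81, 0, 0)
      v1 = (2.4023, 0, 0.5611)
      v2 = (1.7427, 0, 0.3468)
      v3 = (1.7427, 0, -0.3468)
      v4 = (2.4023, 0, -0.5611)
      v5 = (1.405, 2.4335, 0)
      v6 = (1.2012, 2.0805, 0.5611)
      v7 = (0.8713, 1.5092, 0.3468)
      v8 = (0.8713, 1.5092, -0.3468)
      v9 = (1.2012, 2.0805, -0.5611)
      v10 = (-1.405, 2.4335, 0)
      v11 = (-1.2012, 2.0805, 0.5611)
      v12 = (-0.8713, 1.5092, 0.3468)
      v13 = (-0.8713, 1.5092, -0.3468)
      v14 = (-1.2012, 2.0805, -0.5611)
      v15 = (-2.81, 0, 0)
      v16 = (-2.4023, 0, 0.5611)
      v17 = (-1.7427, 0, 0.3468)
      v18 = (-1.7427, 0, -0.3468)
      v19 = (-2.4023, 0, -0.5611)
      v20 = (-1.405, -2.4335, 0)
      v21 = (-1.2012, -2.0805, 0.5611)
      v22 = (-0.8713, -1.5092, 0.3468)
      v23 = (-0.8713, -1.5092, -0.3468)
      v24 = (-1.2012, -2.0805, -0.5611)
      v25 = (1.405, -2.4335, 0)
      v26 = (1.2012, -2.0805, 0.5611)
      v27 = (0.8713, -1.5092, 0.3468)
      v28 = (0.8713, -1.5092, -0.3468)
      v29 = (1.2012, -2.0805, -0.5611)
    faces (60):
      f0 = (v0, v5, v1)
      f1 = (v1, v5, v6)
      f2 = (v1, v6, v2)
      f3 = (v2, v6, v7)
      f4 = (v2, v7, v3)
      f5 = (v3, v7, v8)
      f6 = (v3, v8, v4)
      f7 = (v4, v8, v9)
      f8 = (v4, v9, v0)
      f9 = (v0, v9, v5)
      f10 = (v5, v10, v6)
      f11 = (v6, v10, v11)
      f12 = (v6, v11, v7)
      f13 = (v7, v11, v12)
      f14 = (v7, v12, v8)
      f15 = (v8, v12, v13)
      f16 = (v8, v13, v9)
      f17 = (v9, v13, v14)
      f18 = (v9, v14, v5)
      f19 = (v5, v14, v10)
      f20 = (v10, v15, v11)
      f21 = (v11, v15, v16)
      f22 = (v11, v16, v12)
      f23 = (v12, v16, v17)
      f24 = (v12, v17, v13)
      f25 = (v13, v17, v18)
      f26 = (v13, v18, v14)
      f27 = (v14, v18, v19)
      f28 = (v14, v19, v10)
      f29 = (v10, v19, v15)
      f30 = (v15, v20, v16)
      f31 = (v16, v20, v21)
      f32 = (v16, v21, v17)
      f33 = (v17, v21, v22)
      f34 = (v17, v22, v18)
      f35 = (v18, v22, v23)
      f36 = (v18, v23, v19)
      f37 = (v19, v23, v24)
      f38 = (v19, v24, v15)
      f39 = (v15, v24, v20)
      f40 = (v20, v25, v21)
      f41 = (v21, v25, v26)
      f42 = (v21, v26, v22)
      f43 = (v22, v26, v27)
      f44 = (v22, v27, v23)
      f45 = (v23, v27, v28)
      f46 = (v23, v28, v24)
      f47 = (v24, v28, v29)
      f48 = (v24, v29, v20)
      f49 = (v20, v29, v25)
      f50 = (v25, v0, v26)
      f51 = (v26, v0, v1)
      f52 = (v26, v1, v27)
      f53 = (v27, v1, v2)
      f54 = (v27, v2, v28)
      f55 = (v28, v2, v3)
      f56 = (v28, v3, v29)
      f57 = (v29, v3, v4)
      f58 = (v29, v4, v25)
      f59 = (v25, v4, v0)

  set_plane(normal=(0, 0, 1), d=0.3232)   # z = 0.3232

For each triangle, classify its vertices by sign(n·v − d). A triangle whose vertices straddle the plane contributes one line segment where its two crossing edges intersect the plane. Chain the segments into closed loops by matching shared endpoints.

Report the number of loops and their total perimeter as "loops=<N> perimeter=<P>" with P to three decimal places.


Straddling triangles (24 of 60):
  (v0,v5,v1) [--+] → (1.97946, 1.03178, 0.3232)–(2.57516, 0, 0.3232)  len=1.1914
  (v1,v5,v6) [+-+] → (1.97946, 1.03178, 0.3232)–(1.28761, 2.23017, 0.3232)  len=1.3838
  (v2,v7,v3) [++-] → (0.90095, 1.45785, 0.3232)–(1.7427, 0, 0.3232)  len=1.6834
  (v3,v7,v8) [-+-] → (0.90095, 1.45785, 0.3232)–(0.8713, 1.5092, 0.3232)  len=0.0593
  (v5,v10,v6) [--+] → (0.0962009, 2.23017, 0.3232)–(1.28761, 2.23017, 0.3232)  len=1.1914
  (v6,v10,v11) [+-+] → (0.0962009, 2.23017, 0.3232)–(-1.28761, 2.23017, 0.3232)  len=1.3838
  (v7,v12,v8) [++-] → (-0.812007, 1.5092, 0.3232)–(0.8713, 1.5092, 0.3232)  len=1.6833
  (v8,v12,v13) [-+-] → (-0.812007, 1.5092, 0.3232)–(-0.8713, 1.5092, 0.3232)  len=0.0593
  (v10,v15,v11) [--+] → (-1.88331, 1.19839, 0.3232)–(-1.28761, 2.23017, 0.3232)  len=1.1914
  (v11,v15,v16) [+-+] → (-1.88331, 1.19839, 0.3232)–(-2.57516, 0, 0.3232)  len=1.3838
  (v12,v17,v13) [++-] → (-1.71305, 0.0513511, 0.3232)–(-0.8713, 1.5092, 0.3232)  len=1.6834
  (v13,v17,v18) [-+-] → (-1.71305, 0.0513511, 0.3232)–(-1.7427, 0, 0.3232)  len=0.0593
  (v15,v20,v16) [--+] → (-1.97946, -1.03178, 0.3232)–(-2.57516, 0, 0.3232)  len=1.1914
  (v16,v20,v21) [+-+] → (-1.97946, -1.03178, 0.3232)–(-1.28761, -2.23017, 0.3232)  len=1.3838
  (v17,v22,v18) [++-] → (-0.90095, -1.45785, 0.3232)–(-1.7427, 0, 0.3232)  len=1.6834
  (v18,v22,v23) [-+-] → (-0.90095, -1.45785, 0.3232)–(-0.8713, -1.5092, 0.3232)  len=0.0593
  (v20,v25,v21) [--+] → (-0.0962009, -2.23017, 0.3232)–(-1.28761, -2.23017, 0.3232)  len=1.1914
  (v21,v25,v26) [+-+] → (-0.0962009, -2.23017, 0.3232)–(1.28761, -2.23017, 0.3232)  len=1.3838
  (v22,v27,v23) [++-] → (0.812007, -1.5092, 0.3232)–(-0.8713, -1.5092, 0.3232)  len=1.6833
  (v23,v27,v28) [-+-] → (0.812007, -1.5092, 0.3232)–(0.8713, -1.5092, 0.3232)  len=0.0593
  (v25,v0,v26) [--+] → (1.88331, -1.19839, 0.3232)–(1.28761, -2.23017, 0.3232)  len=1.1914
  (v26,v0,v1) [+-+] → (1.88331, -1.19839, 0.3232)–(2.57516, 0, 0.3232)  len=1.3838
  (v27,v2,v28) [++-] → (1.71305, -0.0513511, 0.3232)–(0.8713, -1.5092, 0.3232)  len=1.6834
  (v28,v2,v3) [-+-] → (1.71305, -0.0513511, 0.3232)–(1.7427, 0, 0.3232)  len=0.0593

Chained into 2 loop(s):
  loop 1: 12 segments, perimeter = 15.4511
  loop 2: 12 segments, perimeter = 10.4560
Total perimeter = 25.907

loops=2 perimeter=25.907


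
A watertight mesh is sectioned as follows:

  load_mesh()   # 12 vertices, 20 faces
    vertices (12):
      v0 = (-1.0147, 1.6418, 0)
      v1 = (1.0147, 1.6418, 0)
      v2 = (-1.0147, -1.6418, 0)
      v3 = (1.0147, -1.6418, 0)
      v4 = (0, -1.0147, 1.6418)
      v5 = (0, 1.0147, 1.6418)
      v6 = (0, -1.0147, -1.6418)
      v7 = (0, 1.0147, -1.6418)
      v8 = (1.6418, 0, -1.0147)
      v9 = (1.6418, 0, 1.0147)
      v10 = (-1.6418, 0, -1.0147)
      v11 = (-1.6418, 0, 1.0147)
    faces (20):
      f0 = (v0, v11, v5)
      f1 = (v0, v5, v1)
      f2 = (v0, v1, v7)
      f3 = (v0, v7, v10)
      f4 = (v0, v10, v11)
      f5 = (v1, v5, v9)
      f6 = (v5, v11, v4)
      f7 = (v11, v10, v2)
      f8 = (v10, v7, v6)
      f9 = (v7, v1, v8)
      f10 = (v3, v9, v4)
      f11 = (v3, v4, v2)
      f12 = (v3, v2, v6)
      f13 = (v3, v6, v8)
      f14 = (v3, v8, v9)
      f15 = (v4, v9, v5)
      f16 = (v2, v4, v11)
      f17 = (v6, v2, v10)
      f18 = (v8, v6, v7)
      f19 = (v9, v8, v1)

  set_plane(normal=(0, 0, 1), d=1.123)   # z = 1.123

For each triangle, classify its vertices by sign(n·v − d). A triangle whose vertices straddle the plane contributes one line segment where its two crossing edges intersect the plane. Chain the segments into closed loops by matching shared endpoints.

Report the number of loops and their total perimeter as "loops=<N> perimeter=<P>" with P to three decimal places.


Straddling triangles (8 of 20):
  (v0,v11,v5) [--+] → (-1.35826, 0.175238, 1.123)–(-0.32064, 1.21286, 1.123)  len=1.4674
  (v0,v5,v1) [-+-] → (-0.32064, 1.21286, 1.123)–(0.32064, 1.21286, 1.123)  len=0.6413
  (v1,v5,v9) [-+-] → (0.32064, 1.21286, 1.123)–(1.35826, 0.175238, 1.123)  len=1.4674
  (v5,v11,v4) [+-+] → (-1.35826, 0.175238, 1.123)–(-1.35826, -0.175238, 1.123)  len=0.3505
  (v3,v9,v4) [--+] → (1.35826, -0.175238, 1.123)–(0.32064, -1.21286, 1.123)  len=1.4674
  (v3,v4,v2) [-+-] → (0.32064, -1.21286, 1.123)–(-0.32064, -1.21286, 1.123)  len=0.6413
  (v4,v9,v5) [+-+] → (1.35826, -0.175238, 1.123)–(1.35826, 0.175238, 1.123)  len=0.3505
  (v2,v4,v11) [-+-] → (-0.32064, -1.21286, 1.123)–(-1.35826, -0.175238, 1.123)  len=1.4674

Chained into 1 loop(s):
  loop 1: 8 segments, perimeter = 7.8532
Total perimeter = 7.853

loops=1 perimeter=7.853


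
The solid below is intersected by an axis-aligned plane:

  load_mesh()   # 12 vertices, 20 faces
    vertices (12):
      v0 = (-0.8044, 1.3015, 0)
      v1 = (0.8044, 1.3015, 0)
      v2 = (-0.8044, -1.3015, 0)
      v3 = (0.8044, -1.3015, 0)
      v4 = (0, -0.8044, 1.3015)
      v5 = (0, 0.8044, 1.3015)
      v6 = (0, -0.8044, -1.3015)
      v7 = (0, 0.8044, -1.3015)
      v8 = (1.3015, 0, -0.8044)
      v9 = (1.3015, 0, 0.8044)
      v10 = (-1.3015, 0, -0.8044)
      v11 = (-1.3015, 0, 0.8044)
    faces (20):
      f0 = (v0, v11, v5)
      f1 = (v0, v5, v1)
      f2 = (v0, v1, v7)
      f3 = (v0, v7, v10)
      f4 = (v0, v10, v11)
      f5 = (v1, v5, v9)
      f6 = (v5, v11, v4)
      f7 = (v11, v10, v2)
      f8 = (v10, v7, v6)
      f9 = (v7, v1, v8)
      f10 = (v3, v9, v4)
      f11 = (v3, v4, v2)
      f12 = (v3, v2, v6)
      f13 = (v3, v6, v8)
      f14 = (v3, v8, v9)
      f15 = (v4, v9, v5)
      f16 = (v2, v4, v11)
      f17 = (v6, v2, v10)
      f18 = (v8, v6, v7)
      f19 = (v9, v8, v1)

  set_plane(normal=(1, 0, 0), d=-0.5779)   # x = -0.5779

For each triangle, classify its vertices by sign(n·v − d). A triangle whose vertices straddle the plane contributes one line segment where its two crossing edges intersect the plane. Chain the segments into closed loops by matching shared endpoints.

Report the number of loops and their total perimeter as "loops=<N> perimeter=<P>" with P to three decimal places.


loops=1 perimeter=7.399

Straddling triangles (10 of 20):
  (v0,v11,v5) [--+] → (-0.5779, 0.447225, 1.08077)–(-0.5779, 1.16153, 0.366472)  len=1.0102
  (v0,v5,v1) [-++] → (-0.5779, 1.16153, 0.366472)–(-0.5779, 1.3015, 0)  len=0.3923
  (v0,v1,v7) [-++] → (-0.5779, 1.3015, 0)–(-0.5779, 1.16153, -0.366472)  len=0.3923
  (v0,v7,v10) [-+-] → (-0.5779, 1.16153, -0.366472)–(-0.5779, 0.447225, -1.08077)  len=1.0102
  (v5,v11,v4) [+-+] → (-0.5779, 0.447225, 1.08077)–(-0.5779, -0.447225, 1.08077)  len=0.8945
  (v10,v7,v6) [-++] → (-0.5779, 0.447225, -1.08077)–(-0.5779, -0.447225, -1.08077)  len=0.8945
  (v3,v4,v2) [++-] → (-0.5779, -1.16153, 0.366472)–(-0.5779, -1.3015, 0)  len=0.3923
  (v3,v2,v6) [+-+] → (-0.5779, -1.3015, 0)–(-0.5779, -1.16153, -0.366472)  len=0.3923
  (v2,v4,v11) [-+-] → (-0.5779, -1.16153, 0.366472)–(-0.5779, -0.447225, 1.08077)  len=1.0102
  (v6,v2,v10) [+--] → (-0.5779, -1.16153, -0.366472)–(-0.5779, -0.447225, -1.08077)  len=1.0102

Chained into 1 loop(s):
  loop 1: 10 segments, perimeter = 7.3988
Total perimeter = 7.399


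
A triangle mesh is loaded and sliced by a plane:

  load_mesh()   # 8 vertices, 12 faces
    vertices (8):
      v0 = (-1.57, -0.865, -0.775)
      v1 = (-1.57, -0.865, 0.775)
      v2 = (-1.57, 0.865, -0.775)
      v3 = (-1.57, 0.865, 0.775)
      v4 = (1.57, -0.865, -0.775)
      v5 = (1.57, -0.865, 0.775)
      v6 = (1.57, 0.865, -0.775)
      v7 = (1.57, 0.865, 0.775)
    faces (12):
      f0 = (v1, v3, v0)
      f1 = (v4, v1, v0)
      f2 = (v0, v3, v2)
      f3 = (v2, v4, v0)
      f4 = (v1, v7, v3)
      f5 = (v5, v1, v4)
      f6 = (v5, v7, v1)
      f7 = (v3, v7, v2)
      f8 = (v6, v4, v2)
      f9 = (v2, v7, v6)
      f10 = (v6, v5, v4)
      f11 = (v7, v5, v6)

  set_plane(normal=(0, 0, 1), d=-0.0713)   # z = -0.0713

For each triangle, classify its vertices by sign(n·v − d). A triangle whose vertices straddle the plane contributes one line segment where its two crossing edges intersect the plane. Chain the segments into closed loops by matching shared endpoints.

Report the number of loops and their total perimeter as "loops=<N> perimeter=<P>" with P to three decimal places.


Straddling triangles (8 of 12):
  (v1,v3,v0) [++-] → (-1.57, -0.07958, -0.0713)–(-1.57, -0.865, -0.0713)  len=0.7854
  (v4,v1,v0) [-+-] → (0.14444, -0.865, -0.0713)–(-1.57, -0.865, -0.0713)  len=1.7144
  (v0,v3,v2) [-+-] → (-1.57, -0.07958, -0.0713)–(-1.57, 0.865, -0.0713)  len=0.9446
  (v5,v1,v4) [++-] → (0.14444, -0.865, -0.0713)–(1.57, -0.865, -0.0713)  len=1.4256
  (v3,v7,v2) [++-] → (-0.14444, 0.865, -0.0713)–(-1.57, 0.865, -0.0713)  len=1.4256
  (v2,v7,v6) [-+-] → (-0.14444, 0.865, -0.0713)–(1.57, 0.865, -0.0713)  len=1.7144
  (v6,v5,v4) [-+-] → (1.57, 0.07958, -0.0713)–(1.57, -0.865, -0.0713)  len=0.9446
  (v7,v5,v6) [++-] → (1.57, 0.07958, -0.0713)–(1.57, 0.865, -0.0713)  len=0.7854

Chained into 1 loop(s):
  loop 1: 8 segments, perimeter = 9.7400
Total perimeter = 9.740

loops=1 perimeter=9.740


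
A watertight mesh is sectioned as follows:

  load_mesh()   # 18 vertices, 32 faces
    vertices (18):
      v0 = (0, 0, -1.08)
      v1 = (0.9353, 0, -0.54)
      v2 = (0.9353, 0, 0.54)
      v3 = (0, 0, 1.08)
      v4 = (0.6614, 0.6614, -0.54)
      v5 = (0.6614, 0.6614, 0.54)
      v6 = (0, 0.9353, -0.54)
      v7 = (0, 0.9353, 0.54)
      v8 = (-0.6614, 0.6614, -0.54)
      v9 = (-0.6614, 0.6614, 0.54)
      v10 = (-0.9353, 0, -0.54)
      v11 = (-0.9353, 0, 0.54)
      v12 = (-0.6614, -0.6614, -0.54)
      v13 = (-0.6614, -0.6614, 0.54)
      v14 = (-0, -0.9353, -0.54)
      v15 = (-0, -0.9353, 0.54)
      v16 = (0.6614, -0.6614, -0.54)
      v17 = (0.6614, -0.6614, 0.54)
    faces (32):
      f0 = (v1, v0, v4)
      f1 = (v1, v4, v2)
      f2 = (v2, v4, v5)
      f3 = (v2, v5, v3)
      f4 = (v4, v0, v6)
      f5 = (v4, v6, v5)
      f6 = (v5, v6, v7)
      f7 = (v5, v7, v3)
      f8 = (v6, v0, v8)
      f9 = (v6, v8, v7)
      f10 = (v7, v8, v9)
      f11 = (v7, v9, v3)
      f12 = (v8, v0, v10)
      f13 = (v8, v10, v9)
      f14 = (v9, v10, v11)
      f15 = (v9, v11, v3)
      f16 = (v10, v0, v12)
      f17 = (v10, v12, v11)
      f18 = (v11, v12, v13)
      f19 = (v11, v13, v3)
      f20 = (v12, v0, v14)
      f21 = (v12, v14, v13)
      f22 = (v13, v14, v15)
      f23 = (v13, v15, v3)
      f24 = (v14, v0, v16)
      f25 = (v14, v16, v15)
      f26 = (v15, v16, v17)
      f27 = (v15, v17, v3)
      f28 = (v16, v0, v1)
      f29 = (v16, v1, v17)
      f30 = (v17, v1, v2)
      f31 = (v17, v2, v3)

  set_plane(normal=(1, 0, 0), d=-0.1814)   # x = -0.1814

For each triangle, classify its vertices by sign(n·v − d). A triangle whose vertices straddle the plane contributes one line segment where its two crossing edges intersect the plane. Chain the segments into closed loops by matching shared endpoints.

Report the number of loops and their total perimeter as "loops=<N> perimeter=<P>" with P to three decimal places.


loops=1 perimeter=6.041

Straddling triangles (12 of 32):
  (v6,v0,v8) [++-] → (-0.1814, 0.1814, -0.931896)–(-0.1814, 0.860178, -0.54)  len=0.7838
  (v6,v8,v7) [+-+] → (-0.1814, 0.860178, -0.54)–(-0.1814, 0.860178, 0.243792)  len=0.7838
  (v7,v8,v9) [+--] → (-0.1814, 0.860178, 0.243792)–(-0.1814, 0.860178, 0.54)  len=0.2962
  (v7,v9,v3) [+-+] → (-0.1814, 0.860178, 0.54)–(-0.1814, 0.1814, 0.931896)  len=0.7838
  (v8,v0,v10) [-+-] → (-0.1814, 0.1814, -0.931896)–(-0.1814, 0, -0.975268)  len=0.1865
  (v9,v11,v3) [--+] → (-0.1814, 0, 0.975268)–(-0.1814, 0.1814, 0.931896)  len=0.1865
  (v10,v0,v12) [-+-] → (-0.1814, 0, -0.975268)–(-0.1814, -0.1814, -0.931896)  len=0.1865
  (v11,v13,v3) [--+] → (-0.1814, -0.1814, 0.931896)–(-0.1814, 0, 0.975268)  len=0.1865
  (v12,v0,v14) [-++] → (-0.1814, -0.1814, -0.931896)–(-0.1814, -0.860178, -0.54)  len=0.7838
  (v12,v14,v13) [-+-] → (-0.1814, -0.860178, -0.54)–(-0.1814, -0.860178, -0.243792)  len=0.2962
  (v13,v14,v15) [-++] → (-0.1814, -0.860178, -0.243792)–(-0.1814, -0.860178, 0.54)  len=0.7838
  (v13,v15,v3) [-++] → (-0.1814, -0.860178, 0.54)–(-0.1814, -0.1814, 0.931896)  len=0.7838

Chained into 1 loop(s):
  loop 1: 12 segments, perimeter = 6.0412
Total perimeter = 6.041


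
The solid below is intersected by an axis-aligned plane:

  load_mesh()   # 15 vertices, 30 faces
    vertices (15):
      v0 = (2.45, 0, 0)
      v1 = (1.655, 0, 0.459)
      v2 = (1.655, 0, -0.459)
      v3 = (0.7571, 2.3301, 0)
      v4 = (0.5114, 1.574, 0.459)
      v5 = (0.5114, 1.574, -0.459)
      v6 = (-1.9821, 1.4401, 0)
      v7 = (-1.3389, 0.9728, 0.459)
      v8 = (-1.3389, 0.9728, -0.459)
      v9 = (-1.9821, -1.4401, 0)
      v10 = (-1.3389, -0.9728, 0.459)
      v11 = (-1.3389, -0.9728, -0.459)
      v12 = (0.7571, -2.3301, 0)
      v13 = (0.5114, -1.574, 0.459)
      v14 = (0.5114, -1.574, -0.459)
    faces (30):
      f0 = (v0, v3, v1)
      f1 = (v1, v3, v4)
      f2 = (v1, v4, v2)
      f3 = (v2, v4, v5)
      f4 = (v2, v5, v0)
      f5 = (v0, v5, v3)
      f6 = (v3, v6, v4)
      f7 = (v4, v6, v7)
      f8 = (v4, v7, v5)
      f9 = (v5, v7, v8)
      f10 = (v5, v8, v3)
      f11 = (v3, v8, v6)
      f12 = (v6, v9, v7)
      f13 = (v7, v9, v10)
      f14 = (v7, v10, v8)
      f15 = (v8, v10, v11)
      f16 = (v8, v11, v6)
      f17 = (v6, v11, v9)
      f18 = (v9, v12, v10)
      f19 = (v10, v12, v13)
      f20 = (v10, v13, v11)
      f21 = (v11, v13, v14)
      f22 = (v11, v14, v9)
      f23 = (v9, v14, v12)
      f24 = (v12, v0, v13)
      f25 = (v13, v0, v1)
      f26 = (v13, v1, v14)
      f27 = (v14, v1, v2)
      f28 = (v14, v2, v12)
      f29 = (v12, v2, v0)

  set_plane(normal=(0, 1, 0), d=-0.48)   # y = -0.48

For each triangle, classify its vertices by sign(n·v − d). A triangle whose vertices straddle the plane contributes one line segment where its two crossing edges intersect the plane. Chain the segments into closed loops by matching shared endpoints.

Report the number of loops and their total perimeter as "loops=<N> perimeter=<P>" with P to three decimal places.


Straddling triangles (12 of 30):
  (v6,v9,v7) [+-+] → (-1.9821, -0.48, 0)–(-1.72617, -0.48, 0.182637)  len=0.3144
  (v7,v9,v10) [+--] → (-1.72617, -0.48, 0.182637)–(-1.3389, -0.48, 0.459)  len=0.4758
  (v7,v10,v8) [+-+] → (-1.3389, -0.48, 0.459)–(-1.3389, -0.48, 0.22648)  len=0.2325
  (v8,v10,v11) [+--] → (-1.3389, -0.48, 0.22648)–(-1.3389, -0.48, -0.459)  len=0.6855
  (v8,v11,v6) [+-+] → (-1.3389, -0.48, -0.459)–(-1.47026, -0.48, -0.365256)  len=0.1614
  (v6,v11,v9) [+--] → (-1.47026, -0.48, -0.365256)–(-1.9821, -0.48, 0)  len=0.6288
  (v12,v0,v13) [-+-] → (2.10126, -0.48, 0)–(1.85881, -0.48, 0.139975)  len=0.2800
  (v13,v0,v1) [-++] → (1.85881, -0.48, 0.139975)–(1.30625, -0.48, 0.459)  len=0.6380
  (v13,v1,v14) [-+-] → (1.30625, -0.48, 0.459)–(1.30625, -0.48, 0.179051)  len=0.2799
  (v14,v1,v2) [-++] → (1.30625, -0.48, 0.179051)–(1.30625, -0.48, -0.459)  len=0.6381
  (v14,v2,v12) [-+-] → (1.30625, -0.48, -0.459)–(1.47003, -0.48, -0.364446)  len=0.1891
  (v12,v2,v0) [-++] → (1.47003, -0.48, -0.364446)–(2.10126, -0.48, 0)  len=0.7289

Chained into 2 loop(s):
  loop 1: 6 segments, perimeter = 2.4984
  loop 2: 6 segments, perimeter = 2.7540
Total perimeter = 5.252

loops=2 perimeter=5.252


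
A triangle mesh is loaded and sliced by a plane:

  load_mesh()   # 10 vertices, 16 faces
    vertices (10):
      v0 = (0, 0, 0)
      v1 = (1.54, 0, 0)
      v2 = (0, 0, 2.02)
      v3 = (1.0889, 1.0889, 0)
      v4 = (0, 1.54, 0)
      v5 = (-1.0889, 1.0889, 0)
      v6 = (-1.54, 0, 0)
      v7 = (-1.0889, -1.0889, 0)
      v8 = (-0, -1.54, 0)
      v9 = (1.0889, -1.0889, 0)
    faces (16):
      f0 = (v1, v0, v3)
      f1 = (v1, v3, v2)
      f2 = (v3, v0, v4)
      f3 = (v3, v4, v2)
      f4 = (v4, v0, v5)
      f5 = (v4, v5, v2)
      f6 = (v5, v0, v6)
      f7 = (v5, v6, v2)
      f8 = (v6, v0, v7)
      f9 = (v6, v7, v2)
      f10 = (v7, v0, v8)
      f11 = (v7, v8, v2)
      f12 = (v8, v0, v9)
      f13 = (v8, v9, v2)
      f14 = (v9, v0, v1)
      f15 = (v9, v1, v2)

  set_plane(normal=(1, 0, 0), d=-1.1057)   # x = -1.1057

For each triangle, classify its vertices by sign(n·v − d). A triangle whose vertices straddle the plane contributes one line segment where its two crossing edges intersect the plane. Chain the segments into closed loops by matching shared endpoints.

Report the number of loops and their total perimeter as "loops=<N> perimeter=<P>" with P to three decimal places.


loops=1 perimeter=4.483

Straddling triangles (4 of 16):
  (v5,v0,v6) [++-] → (-1.1057, 0, 0)–(-1.1057, 1.04835, 0)  len=1.0483
  (v5,v6,v2) [+-+] → (-1.1057, 1.04835, 0)–(-1.1057, 0, 0.569666)  len=1.1931
  (v6,v0,v7) [-++] → (-1.1057, 0, 0)–(-1.1057, -1.04835, 0)  len=1.0483
  (v6,v7,v2) [-++] → (-1.1057, -1.04835, 0)–(-1.1057, 0, 0.569666)  len=1.1931

Chained into 1 loop(s):
  loop 1: 4 segments, perimeter = 4.4829
Total perimeter = 4.483


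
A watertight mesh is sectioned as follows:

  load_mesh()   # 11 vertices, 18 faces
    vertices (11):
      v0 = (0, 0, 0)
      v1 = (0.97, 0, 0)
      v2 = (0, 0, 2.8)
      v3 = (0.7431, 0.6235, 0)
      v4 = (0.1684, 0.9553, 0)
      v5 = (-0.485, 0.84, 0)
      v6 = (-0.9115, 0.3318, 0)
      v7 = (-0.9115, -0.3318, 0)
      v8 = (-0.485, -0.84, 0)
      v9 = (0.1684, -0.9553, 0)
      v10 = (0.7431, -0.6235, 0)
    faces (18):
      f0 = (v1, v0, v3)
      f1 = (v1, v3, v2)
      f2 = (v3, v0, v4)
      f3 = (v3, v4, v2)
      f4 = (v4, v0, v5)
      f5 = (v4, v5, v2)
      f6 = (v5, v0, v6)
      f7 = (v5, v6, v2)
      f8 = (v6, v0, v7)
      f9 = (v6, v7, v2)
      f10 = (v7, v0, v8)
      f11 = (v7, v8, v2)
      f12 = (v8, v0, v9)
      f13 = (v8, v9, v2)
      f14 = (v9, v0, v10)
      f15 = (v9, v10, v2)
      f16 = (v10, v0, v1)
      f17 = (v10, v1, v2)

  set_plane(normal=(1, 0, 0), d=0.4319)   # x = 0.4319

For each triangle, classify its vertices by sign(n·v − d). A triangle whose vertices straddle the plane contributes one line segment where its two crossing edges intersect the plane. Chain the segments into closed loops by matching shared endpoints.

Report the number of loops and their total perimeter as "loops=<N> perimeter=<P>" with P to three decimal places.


loops=1 perimeter=5.163

Straddling triangles (8 of 18):
  (v1,v0,v3) [+-+] → (0.4319, 0, 0)–(0.4319, 0.362387, 0)  len=0.3624
  (v1,v3,v2) [++-] → (0.4319, 0.362387, 1.1726)–(0.4319, 0, 1.55328)  len=0.5256
  (v3,v0,v4) [+--] → (0.4319, 0.362387, 0)–(0.4319, 0.80317, 0)  len=0.4408
  (v3,v4,v2) [+--] → (0.4319, 0.80317, 0)–(0.4319, 0.362387, 1.1726)  len=1.2527
  (v9,v0,v10) [--+] → (0.4319, -0.362387, 0)–(0.4319, -0.80317, 0)  len=0.4408
  (v9,v10,v2) [-+-] → (0.4319, -0.80317, 0)–(0.4319, -0.362387, 1.1726)  len=1.2527
  (v10,v0,v1) [+-+] → (0.4319, -0.362387, 0)–(0.4319, 0, 0)  len=0.3624
  (v10,v1,v2) [++-] → (0.4319, 0, 1.55328)–(0.4319, -0.362387, 1.1726)  len=0.5256

Chained into 1 loop(s):
  loop 1: 8 segments, perimeter = 5.1629
Total perimeter = 5.163


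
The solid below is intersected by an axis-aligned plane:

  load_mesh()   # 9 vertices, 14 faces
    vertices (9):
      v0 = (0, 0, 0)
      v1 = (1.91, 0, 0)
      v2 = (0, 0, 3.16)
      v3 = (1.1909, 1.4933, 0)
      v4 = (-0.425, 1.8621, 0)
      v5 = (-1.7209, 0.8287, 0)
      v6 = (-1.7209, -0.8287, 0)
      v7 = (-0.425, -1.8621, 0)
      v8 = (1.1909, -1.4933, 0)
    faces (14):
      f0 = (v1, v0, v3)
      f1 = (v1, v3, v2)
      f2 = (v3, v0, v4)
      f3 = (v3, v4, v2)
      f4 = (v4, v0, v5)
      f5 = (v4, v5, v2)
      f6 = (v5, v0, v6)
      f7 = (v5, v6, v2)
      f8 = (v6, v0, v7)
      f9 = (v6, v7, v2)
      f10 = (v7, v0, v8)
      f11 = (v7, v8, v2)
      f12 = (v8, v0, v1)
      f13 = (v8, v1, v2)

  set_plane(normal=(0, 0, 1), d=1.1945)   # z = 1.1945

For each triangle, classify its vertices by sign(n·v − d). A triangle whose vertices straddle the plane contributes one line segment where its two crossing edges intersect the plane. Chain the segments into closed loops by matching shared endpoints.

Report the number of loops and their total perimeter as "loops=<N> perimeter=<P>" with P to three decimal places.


Straddling triangles (7 of 14):
  (v1,v3,v2) [--+] → (0.740732, 0.928823, 1.1945)–(1.18801, 0, 1.1945)  len=1.0309
  (v3,v4,v2) [--+] → (-0.264347, 1.15821, 1.1945)–(0.740732, 0.928823, 1.1945)  len=1.0309
  (v4,v5,v2) [--+] → (-1.07039, 0.515446, 1.1945)–(-0.264347, 1.15821, 1.1945)  len=1.0309
  (v5,v6,v2) [--+] → (-1.07039, -0.515446, 1.1945)–(-1.07039, 0.515446, 1.1945)  len=1.0309
  (v6,v7,v2) [--+] → (-0.264347, -1.15821, 1.1945)–(-1.07039, -0.515446, 1.1945)  len=1.0309
  (v7,v8,v2) [--+] → (0.740732, -0.928823, 1.1945)–(-0.264347, -1.15821, 1.1945)  len=1.0309
  (v8,v1,v2) [--+] → (1.18801, 0, 1.1945)–(0.740732, -0.928823, 1.1945)  len=1.0309

Chained into 1 loop(s):
  loop 1: 7 segments, perimeter = 7.2165
Total perimeter = 7.216

loops=1 perimeter=7.216


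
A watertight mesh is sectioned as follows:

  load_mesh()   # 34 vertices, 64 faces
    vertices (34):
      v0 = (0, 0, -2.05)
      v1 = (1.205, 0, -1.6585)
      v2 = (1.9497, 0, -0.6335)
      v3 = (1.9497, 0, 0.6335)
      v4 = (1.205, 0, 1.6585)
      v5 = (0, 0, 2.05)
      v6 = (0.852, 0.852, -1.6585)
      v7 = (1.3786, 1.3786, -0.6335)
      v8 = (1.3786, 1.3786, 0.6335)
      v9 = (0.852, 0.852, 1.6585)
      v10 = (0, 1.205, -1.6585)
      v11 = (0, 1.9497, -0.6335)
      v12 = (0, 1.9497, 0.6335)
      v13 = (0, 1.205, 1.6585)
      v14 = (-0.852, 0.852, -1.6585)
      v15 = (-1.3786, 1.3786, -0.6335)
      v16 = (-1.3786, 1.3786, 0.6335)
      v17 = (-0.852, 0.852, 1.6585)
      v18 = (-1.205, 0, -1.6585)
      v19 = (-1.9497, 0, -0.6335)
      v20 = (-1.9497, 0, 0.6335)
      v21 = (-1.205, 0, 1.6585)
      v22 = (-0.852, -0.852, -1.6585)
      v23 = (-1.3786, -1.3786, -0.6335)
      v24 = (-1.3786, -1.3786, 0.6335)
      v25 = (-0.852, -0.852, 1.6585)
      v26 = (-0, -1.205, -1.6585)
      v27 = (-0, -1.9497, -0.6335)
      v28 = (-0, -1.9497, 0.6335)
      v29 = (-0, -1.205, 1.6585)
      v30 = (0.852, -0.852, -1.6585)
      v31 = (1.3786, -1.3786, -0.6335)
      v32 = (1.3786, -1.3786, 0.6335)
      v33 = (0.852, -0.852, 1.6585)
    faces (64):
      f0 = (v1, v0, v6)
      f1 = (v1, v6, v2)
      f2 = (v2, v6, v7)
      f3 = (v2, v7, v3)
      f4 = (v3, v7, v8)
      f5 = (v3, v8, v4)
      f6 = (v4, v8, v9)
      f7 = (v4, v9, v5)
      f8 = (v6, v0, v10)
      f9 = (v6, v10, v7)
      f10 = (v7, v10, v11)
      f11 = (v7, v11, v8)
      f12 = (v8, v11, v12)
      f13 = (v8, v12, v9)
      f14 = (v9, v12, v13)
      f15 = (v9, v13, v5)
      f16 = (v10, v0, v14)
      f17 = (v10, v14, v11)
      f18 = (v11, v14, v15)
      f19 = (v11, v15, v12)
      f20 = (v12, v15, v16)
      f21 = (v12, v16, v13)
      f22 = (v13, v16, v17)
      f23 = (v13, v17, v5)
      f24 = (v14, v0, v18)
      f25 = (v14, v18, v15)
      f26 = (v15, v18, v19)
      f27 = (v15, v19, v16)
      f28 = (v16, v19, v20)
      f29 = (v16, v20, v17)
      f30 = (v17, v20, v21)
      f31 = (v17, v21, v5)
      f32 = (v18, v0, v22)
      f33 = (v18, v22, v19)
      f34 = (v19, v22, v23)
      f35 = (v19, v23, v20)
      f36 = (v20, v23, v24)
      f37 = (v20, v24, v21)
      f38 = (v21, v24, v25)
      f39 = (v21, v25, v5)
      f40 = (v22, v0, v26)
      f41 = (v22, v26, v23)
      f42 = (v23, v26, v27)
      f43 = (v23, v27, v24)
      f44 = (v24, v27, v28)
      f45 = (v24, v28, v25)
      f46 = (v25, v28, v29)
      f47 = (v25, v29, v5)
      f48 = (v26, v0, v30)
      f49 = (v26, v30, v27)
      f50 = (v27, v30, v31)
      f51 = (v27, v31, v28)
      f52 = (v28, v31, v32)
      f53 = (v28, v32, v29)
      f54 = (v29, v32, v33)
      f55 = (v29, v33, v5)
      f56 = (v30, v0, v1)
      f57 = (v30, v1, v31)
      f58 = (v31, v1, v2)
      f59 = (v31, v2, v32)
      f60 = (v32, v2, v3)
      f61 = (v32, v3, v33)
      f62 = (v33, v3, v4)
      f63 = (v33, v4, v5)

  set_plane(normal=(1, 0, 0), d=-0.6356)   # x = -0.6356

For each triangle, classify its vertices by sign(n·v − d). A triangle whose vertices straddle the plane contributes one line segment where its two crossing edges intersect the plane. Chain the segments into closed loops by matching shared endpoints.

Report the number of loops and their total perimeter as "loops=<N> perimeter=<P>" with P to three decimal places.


Straddling triangles (20 of 64):
  (v10,v0,v14) [++-] → (-0.6356, 0.6356, -1.75794)–(-0.6356, 0.941659, -1.6585)  len=0.3218
  (v10,v14,v11) [+-+] → (-0.6356, 0.941659, -1.6585)–(-0.6356, 1.13081, -1.39816)  len=0.3218
  (v11,v14,v15) [+--] → (-0.6356, 1.13081, -1.39816)–(-0.6356, 1.6864, -0.6335)  len=0.9452
  (v11,v15,v12) [+-+] → (-0.6356, 1.6864, -0.6335)–(-0.6356, 1.6864, 0.0493529)  len=0.6829
  (v12,v15,v16) [+--] → (-0.6356, 1.6864, 0.0493529)–(-0.6356, 1.6864, 0.6335)  len=0.5841
  (v12,v16,v13) [+-+] → (-0.6356, 1.6864, 0.6335)–(-0.6356, 1.28504, 1.18593)  len=0.6828
  (v13,v16,v17) [+--] → (-0.6356, 1.28504, 1.18593)–(-0.6356, 0.941659, 1.6585)  len=0.5842
  (v13,v17,v5) [+-+] → (-0.6356, 0.941659, 1.6585)–(-0.6356, 0.6356, 1.75794)  len=0.3218
  (v14,v0,v18) [-+-] → (-0.6356, 0.6356, -1.75794)–(-0.6356, 0, -1.8435)  len=0.6413
  (v17,v21,v5) [--+] → (-0.6356, 0, 1.8435)–(-0.6356, 0.6356, 1.75794)  len=0.6413
  (v18,v0,v22) [-+-] → (-0.6356, 0, -1.8435)–(-0.6356, -0.6356, -1.75794)  len=0.6413
  (v21,v25,v5) [--+] → (-0.6356, -0.6356, 1.75794)–(-0.6356, 0, 1.8435)  len=0.6413
  (v22,v0,v26) [-++] → (-0.6356, -0.6356, -1.75794)–(-0.6356, -0.941659, -1.6585)  len=0.3218
  (v22,v26,v23) [-+-] → (-0.6356, -0.941659, -1.6585)–(-0.6356, -1.28504, -1.18593)  len=0.5842
  (v23,v26,v27) [-++] → (-0.6356, -1.28504, -1.18593)–(-0.6356, -1.6864, -0.6335)  len=0.6828
  (v23,v27,v24) [-+-] → (-0.6356, -1.6864, -0.6335)–(-0.6356, -1.6864, -0.0493529)  len=0.5841
  (v24,v27,v28) [-++] → (-0.6356, -1.6864, -0.0493529)–(-0.6356, -1.6864, 0.6335)  len=0.6829
  (v24,v28,v25) [-+-] → (-0.6356, -1.6864, 0.6335)–(-0.6356, -1.13081, 1.39816)  len=0.9452
  (v25,v28,v29) [-++] → (-0.6356, -1.13081, 1.39816)–(-0.6356, -0.941659, 1.6585)  len=0.3218
  (v25,v29,v5) [-++] → (-0.6356, -0.941659, 1.6585)–(-0.6356, -0.6356, 1.75794)  len=0.3218

Chained into 1 loop(s):
  loop 1: 20 segments, perimeter = 11.4545
Total perimeter = 11.455

loops=1 perimeter=11.455
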